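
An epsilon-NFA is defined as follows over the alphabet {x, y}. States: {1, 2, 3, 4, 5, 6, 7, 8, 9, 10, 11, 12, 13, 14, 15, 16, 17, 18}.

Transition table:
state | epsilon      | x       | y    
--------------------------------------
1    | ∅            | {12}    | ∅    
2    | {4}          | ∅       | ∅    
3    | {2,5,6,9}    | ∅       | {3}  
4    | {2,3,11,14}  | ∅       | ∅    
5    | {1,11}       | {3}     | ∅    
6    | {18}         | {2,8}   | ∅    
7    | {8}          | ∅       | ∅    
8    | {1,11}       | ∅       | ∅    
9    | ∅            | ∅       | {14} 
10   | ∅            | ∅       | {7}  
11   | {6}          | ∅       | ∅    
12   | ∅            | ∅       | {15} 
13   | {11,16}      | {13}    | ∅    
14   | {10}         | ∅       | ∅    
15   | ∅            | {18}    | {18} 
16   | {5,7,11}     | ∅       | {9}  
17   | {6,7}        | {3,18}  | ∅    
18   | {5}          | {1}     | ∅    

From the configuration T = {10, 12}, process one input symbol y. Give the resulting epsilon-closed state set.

10 on y → {7}.
12 on y → {15}.
Union after reading y: {7, 15}.
Now take the epsilon-closure:
From 7 via epsilon: add 8.
From 8 via epsilon: add 1, 11.
From 11 via epsilon: add 6.
From 6 via epsilon: add 18.
From 18 via epsilon: add 5.
No new states can be added; the closed set is {1, 5, 6, 7, 8, 11, 15, 18}.

{1, 5, 6, 7, 8, 11, 15, 18}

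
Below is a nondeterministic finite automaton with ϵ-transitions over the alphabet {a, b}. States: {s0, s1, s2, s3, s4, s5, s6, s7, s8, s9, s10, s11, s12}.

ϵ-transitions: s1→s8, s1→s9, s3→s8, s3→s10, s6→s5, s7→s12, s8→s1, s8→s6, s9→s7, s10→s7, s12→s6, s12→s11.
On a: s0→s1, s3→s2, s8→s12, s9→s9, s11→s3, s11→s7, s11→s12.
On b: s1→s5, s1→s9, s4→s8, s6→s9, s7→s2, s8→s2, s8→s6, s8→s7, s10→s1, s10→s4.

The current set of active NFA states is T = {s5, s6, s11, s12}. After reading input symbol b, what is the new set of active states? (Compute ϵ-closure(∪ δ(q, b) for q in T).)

s6 on b → {s9}.
No b-transition from s5, s11, s12.
Union after reading b: {s9}.
Now take the ϵ-closure:
From s9 via ϵ: add s7.
From s7 via ϵ: add s12.
From s12 via ϵ: add s6, s11.
From s6 via ϵ: add s5.
No new states can be added; the closed set is {s5, s6, s7, s9, s11, s12}.

{s5, s6, s7, s9, s11, s12}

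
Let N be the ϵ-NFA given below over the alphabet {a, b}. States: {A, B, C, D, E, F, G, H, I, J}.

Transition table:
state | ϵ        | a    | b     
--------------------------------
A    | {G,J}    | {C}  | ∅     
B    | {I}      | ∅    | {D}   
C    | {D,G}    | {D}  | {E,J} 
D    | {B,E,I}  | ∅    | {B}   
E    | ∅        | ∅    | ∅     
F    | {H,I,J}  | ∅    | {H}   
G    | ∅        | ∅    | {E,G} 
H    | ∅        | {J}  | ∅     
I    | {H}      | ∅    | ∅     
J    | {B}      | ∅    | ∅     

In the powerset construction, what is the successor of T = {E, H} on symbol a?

H on a → {J}.
No a-transition from E.
Union after reading a: {J}.
Now take the ϵ-closure:
From J via ϵ: add B.
From B via ϵ: add I.
From I via ϵ: add H.
No new states can be added; the closed set is {B, H, I, J}.

{B, H, I, J}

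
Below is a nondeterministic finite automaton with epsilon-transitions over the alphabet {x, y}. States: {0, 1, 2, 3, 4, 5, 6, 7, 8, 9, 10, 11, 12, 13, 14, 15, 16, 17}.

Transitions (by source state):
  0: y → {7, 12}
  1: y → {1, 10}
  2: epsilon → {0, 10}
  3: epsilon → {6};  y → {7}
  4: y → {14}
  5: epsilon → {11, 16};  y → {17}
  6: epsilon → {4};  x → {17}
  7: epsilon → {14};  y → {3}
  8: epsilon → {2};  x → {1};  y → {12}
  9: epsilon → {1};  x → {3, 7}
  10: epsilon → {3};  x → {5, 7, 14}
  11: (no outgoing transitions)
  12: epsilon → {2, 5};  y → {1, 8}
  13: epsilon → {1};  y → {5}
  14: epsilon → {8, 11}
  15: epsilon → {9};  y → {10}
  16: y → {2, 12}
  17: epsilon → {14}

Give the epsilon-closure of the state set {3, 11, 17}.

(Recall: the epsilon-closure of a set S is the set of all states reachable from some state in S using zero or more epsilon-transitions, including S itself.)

{0, 2, 3, 4, 6, 8, 10, 11, 14, 17}

Start with {3, 11, 17}.
From 3 via epsilon: add 6.
From 17 via epsilon: add 14.
From 6 via epsilon: add 4.
From 14 via epsilon: add 8.
From 8 via epsilon: add 2.
From 2 via epsilon: add 0, 10.
No new states can be added; the closed set is {0, 2, 3, 4, 6, 8, 10, 11, 14, 17}.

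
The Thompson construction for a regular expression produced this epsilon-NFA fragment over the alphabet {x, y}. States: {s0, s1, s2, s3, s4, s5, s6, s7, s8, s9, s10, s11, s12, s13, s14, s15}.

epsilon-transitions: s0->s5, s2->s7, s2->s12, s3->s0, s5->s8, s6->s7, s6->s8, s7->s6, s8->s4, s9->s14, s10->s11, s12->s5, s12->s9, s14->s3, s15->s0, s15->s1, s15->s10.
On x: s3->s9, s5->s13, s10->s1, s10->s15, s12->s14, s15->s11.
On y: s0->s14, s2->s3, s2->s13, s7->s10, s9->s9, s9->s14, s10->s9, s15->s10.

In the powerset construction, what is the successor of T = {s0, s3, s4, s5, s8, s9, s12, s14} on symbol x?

s3 on x → {s9}.
s5 on x → {s13}.
s12 on x → {s14}.
No x-transition from s0, s4, s8, s9, s14.
Union after reading x: {s9, s13, s14}.
Now take the epsilon-closure:
From s14 via epsilon: add s3.
From s3 via epsilon: add s0.
From s0 via epsilon: add s5.
From s5 via epsilon: add s8.
From s8 via epsilon: add s4.
No new states can be added; the closed set is {s0, s3, s4, s5, s8, s9, s13, s14}.

{s0, s3, s4, s5, s8, s9, s13, s14}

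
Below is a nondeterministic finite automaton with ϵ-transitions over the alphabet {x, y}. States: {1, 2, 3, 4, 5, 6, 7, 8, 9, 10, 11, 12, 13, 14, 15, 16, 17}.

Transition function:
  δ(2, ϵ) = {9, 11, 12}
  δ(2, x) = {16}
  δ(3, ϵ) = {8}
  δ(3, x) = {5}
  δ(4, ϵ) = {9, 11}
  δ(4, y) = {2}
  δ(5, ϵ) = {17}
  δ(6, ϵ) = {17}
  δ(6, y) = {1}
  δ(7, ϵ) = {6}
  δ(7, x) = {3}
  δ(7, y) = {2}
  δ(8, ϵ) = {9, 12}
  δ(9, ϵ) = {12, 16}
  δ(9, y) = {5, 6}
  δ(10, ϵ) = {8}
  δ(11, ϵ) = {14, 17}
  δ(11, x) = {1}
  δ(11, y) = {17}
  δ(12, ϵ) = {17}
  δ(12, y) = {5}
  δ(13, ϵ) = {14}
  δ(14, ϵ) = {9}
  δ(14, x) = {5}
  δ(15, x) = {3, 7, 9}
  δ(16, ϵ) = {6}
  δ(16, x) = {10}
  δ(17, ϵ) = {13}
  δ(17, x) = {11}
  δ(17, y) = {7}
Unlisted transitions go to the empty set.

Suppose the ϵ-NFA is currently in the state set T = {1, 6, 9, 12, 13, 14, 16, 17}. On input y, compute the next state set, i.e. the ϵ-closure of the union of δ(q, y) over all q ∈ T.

{1, 5, 6, 7, 9, 12, 13, 14, 16, 17}

6 on y → {1}.
9 on y → {5, 6}.
12 on y → {5}.
17 on y → {7}.
No y-transition from 1, 13, 14, 16.
Union after reading y: {1, 5, 6, 7}.
Now take the ϵ-closure:
From 5 via ϵ: add 17.
From 17 via ϵ: add 13.
From 13 via ϵ: add 14.
From 14 via ϵ: add 9.
From 9 via ϵ: add 12, 16.
No new states can be added; the closed set is {1, 5, 6, 7, 9, 12, 13, 14, 16, 17}.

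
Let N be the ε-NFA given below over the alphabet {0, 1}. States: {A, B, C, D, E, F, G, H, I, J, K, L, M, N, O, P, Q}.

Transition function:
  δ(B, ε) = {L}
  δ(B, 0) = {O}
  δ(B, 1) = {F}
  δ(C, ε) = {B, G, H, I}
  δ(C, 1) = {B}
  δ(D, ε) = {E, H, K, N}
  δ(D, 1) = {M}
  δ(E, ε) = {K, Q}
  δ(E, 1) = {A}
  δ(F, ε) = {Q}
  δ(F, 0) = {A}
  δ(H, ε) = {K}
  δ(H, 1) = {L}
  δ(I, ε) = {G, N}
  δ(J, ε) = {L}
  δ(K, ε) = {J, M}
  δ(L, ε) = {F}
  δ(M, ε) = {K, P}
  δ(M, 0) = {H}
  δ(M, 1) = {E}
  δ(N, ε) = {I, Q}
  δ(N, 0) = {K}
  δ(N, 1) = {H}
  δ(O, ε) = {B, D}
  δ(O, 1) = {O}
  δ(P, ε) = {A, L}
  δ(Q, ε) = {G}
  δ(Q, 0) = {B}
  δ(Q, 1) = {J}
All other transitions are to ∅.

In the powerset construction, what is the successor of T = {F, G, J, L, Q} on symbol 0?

F on 0 → {A}.
Q on 0 → {B}.
No 0-transition from G, J, L.
Union after reading 0: {A, B}.
Now take the ε-closure:
From B via ε: add L.
From L via ε: add F.
From F via ε: add Q.
From Q via ε: add G.
No new states can be added; the closed set is {A, B, F, G, L, Q}.

{A, B, F, G, L, Q}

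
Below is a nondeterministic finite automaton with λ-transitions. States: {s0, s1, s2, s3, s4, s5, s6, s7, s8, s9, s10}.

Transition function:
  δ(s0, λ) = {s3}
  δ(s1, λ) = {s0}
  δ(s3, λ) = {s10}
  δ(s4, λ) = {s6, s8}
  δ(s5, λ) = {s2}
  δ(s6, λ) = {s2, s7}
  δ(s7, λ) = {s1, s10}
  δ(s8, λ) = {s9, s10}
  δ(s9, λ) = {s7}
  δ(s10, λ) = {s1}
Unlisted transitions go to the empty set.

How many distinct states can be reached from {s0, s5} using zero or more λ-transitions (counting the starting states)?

Start with {s0, s5}.
From s0 via λ: add s3.
From s5 via λ: add s2.
From s3 via λ: add s10.
From s10 via λ: add s1.
λ-closure = {s0, s1, s2, s3, s5, s10}, which has 6 states.

6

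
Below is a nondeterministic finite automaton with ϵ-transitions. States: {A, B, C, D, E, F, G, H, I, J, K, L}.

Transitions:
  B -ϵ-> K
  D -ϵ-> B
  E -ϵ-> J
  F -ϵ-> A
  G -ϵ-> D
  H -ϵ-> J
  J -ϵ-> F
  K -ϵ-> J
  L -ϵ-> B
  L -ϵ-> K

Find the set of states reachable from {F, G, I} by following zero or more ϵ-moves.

{A, B, D, F, G, I, J, K}

Start with {F, G, I}.
From F via ϵ: add A.
From G via ϵ: add D.
From D via ϵ: add B.
From B via ϵ: add K.
From K via ϵ: add J.
No new states can be added; the closed set is {A, B, D, F, G, I, J, K}.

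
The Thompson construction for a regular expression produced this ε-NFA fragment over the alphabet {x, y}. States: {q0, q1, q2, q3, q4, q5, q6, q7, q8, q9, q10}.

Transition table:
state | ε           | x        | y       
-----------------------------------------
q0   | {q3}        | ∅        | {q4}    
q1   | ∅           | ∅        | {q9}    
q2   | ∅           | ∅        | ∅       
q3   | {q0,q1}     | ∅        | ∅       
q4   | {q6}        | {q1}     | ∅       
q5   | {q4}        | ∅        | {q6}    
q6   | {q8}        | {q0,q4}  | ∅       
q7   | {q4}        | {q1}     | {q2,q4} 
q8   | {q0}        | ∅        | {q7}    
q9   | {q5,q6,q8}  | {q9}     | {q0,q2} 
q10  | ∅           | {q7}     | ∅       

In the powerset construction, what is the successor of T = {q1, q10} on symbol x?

q10 on x → {q7}.
No x-transition from q1.
Union after reading x: {q7}.
Now take the ε-closure:
From q7 via ε: add q4.
From q4 via ε: add q6.
From q6 via ε: add q8.
From q8 via ε: add q0.
From q0 via ε: add q3.
From q3 via ε: add q1.
No new states can be added; the closed set is {q0, q1, q3, q4, q6, q7, q8}.

{q0, q1, q3, q4, q6, q7, q8}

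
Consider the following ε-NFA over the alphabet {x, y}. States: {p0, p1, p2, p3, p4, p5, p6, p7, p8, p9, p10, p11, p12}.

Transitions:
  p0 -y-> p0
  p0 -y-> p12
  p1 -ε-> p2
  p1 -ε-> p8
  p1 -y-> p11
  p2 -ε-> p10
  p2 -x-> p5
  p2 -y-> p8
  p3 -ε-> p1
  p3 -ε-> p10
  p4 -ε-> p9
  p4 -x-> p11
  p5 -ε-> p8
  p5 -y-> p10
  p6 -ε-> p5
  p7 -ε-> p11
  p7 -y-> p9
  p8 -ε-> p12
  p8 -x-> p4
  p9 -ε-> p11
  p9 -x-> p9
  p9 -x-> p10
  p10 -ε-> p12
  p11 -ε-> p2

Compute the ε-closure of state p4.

{p2, p4, p9, p10, p11, p12}

Start with {p4}.
From p4 via ε: add p9.
From p9 via ε: add p11.
From p11 via ε: add p2.
From p2 via ε: add p10.
From p10 via ε: add p12.
No new states can be added; the closed set is {p2, p4, p9, p10, p11, p12}.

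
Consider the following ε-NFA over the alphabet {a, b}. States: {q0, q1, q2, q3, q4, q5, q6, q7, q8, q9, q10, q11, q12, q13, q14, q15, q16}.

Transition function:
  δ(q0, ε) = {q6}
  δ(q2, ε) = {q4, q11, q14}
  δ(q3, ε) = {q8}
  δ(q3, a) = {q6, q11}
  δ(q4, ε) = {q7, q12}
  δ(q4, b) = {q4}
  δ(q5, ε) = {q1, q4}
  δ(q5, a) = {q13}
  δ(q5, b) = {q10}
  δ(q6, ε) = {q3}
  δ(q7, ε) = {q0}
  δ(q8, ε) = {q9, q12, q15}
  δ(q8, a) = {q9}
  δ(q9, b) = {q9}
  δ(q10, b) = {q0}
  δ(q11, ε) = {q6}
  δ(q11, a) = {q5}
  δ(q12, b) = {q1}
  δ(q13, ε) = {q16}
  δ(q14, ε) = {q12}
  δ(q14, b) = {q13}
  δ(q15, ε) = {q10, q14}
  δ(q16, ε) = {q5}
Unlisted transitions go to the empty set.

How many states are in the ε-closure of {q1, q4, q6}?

Start with {q1, q4, q6}.
From q4 via ε: add q7, q12.
From q6 via ε: add q3.
From q3 via ε: add q8.
From q7 via ε: add q0.
From q8 via ε: add q9, q15.
From q15 via ε: add q10, q14.
ε-closure = {q0, q1, q3, q4, q6, q7, q8, q9, q10, q12, q14, q15}, which has 12 states.

12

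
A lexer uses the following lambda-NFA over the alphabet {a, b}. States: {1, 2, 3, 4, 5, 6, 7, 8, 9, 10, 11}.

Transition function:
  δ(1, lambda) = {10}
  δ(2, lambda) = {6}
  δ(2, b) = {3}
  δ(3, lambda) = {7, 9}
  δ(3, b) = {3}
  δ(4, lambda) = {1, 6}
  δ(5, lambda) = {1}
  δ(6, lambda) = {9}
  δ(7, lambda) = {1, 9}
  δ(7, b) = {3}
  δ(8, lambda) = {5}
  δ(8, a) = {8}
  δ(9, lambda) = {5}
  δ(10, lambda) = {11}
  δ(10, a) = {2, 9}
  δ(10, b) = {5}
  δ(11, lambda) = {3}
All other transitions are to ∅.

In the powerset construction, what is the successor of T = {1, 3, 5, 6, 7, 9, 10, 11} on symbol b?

{1, 3, 5, 7, 9, 10, 11}

3 on b → {3}.
7 on b → {3}.
10 on b → {5}.
No b-transition from 1, 5, 6, 9, 11.
Union after reading b: {3, 5}.
Now take the lambda-closure:
From 3 via lambda: add 7, 9.
From 5 via lambda: add 1.
From 1 via lambda: add 10.
From 10 via lambda: add 11.
No new states can be added; the closed set is {1, 3, 5, 7, 9, 10, 11}.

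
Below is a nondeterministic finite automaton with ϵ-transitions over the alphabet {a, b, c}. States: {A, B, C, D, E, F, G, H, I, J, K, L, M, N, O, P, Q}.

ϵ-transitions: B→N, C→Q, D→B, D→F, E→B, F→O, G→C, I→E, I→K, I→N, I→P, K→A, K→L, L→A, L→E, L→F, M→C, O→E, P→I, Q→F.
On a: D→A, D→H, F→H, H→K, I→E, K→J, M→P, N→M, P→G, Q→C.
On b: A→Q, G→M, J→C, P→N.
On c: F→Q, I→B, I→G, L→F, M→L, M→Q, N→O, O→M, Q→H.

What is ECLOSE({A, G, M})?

Start with {A, G, M}.
From G via ϵ: add C.
From C via ϵ: add Q.
From Q via ϵ: add F.
From F via ϵ: add O.
From O via ϵ: add E.
From E via ϵ: add B.
From B via ϵ: add N.
No new states can be added; the closed set is {A, B, C, E, F, G, M, N, O, Q}.

{A, B, C, E, F, G, M, N, O, Q}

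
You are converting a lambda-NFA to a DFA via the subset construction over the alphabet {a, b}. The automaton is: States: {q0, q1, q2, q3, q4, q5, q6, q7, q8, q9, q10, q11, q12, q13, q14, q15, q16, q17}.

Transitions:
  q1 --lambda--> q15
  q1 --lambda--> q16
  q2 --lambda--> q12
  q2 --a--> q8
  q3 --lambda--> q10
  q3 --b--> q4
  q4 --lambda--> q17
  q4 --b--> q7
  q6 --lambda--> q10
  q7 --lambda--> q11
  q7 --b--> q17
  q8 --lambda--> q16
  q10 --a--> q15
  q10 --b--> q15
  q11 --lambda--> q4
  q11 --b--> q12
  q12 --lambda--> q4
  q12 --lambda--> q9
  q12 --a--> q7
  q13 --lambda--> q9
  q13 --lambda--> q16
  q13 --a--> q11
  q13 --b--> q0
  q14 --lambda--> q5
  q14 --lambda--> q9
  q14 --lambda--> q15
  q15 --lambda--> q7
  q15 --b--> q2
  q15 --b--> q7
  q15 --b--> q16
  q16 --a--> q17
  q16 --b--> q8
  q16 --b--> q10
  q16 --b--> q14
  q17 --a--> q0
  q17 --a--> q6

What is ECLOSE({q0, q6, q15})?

Start with {q0, q6, q15}.
From q6 via lambda: add q10.
From q15 via lambda: add q7.
From q7 via lambda: add q11.
From q11 via lambda: add q4.
From q4 via lambda: add q17.
No new states can be added; the closed set is {q0, q4, q6, q7, q10, q11, q15, q17}.

{q0, q4, q6, q7, q10, q11, q15, q17}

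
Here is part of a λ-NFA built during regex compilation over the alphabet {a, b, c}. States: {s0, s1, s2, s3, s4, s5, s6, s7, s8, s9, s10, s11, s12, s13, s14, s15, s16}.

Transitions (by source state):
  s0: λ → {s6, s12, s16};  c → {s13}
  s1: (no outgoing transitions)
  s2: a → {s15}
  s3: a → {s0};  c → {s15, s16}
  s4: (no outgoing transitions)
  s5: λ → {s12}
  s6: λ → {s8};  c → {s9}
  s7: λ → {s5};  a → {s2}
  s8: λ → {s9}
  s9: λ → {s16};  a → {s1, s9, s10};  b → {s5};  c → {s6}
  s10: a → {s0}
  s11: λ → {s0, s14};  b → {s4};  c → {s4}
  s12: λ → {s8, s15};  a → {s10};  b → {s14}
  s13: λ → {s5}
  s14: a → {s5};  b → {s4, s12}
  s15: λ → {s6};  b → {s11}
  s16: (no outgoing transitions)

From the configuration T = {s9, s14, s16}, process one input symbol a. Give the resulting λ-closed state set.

s9 on a → {s1, s9, s10}.
s14 on a → {s5}.
No a-transition from s16.
Union after reading a: {s1, s5, s9, s10}.
Now take the λ-closure:
From s5 via λ: add s12.
From s9 via λ: add s16.
From s12 via λ: add s8, s15.
From s15 via λ: add s6.
No new states can be added; the closed set is {s1, s5, s6, s8, s9, s10, s12, s15, s16}.

{s1, s5, s6, s8, s9, s10, s12, s15, s16}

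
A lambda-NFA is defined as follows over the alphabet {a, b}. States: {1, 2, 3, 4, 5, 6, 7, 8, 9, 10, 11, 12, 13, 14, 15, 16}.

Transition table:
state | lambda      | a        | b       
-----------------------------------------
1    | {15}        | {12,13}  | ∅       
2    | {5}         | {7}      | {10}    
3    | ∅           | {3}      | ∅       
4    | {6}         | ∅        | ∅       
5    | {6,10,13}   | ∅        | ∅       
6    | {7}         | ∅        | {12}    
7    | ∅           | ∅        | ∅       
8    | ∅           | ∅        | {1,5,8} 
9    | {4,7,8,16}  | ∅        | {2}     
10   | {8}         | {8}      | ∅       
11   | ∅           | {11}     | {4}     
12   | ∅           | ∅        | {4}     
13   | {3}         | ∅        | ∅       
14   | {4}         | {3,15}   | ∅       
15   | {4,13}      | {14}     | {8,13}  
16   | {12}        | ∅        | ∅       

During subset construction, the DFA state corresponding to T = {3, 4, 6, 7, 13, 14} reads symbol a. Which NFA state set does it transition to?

{3, 4, 6, 7, 13, 15}

3 on a → {3}.
14 on a → {3, 15}.
No a-transition from 4, 6, 7, 13.
Union after reading a: {3, 15}.
Now take the lambda-closure:
From 15 via lambda: add 4, 13.
From 4 via lambda: add 6.
From 6 via lambda: add 7.
No new states can be added; the closed set is {3, 4, 6, 7, 13, 15}.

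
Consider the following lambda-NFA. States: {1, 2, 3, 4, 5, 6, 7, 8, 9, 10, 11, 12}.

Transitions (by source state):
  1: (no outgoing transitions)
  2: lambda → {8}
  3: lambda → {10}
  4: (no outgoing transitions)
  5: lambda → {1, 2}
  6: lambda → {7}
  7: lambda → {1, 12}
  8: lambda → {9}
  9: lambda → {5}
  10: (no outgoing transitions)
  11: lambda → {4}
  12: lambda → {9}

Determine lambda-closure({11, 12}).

{1, 2, 4, 5, 8, 9, 11, 12}

Start with {11, 12}.
From 11 via lambda: add 4.
From 12 via lambda: add 9.
From 9 via lambda: add 5.
From 5 via lambda: add 1, 2.
From 2 via lambda: add 8.
No new states can be added; the closed set is {1, 2, 4, 5, 8, 9, 11, 12}.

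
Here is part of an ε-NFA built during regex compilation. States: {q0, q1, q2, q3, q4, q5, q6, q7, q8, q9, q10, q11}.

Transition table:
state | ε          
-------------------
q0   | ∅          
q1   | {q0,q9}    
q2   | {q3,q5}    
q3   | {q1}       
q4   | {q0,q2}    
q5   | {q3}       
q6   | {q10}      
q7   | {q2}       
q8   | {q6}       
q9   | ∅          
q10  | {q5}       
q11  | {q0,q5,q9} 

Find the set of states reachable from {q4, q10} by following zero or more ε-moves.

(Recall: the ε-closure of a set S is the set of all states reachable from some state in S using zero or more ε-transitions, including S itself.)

{q0, q1, q2, q3, q4, q5, q9, q10}

Start with {q4, q10}.
From q4 via ε: add q0, q2.
From q10 via ε: add q5.
From q2 via ε: add q3.
From q3 via ε: add q1.
From q1 via ε: add q9.
No new states can be added; the closed set is {q0, q1, q2, q3, q4, q5, q9, q10}.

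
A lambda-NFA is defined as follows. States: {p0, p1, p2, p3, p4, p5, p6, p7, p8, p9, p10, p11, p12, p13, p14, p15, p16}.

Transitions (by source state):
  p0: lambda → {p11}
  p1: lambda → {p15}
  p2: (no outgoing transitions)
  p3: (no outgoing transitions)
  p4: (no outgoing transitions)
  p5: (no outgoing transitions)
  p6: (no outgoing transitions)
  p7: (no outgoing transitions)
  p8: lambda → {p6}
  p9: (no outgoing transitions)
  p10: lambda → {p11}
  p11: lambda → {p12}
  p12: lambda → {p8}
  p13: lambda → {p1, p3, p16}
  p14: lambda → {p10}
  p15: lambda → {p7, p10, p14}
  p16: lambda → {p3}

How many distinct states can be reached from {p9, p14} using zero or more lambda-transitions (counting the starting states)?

7

Start with {p9, p14}.
From p14 via lambda: add p10.
From p10 via lambda: add p11.
From p11 via lambda: add p12.
From p12 via lambda: add p8.
From p8 via lambda: add p6.
lambda-closure = {p6, p8, p9, p10, p11, p12, p14}, which has 7 states.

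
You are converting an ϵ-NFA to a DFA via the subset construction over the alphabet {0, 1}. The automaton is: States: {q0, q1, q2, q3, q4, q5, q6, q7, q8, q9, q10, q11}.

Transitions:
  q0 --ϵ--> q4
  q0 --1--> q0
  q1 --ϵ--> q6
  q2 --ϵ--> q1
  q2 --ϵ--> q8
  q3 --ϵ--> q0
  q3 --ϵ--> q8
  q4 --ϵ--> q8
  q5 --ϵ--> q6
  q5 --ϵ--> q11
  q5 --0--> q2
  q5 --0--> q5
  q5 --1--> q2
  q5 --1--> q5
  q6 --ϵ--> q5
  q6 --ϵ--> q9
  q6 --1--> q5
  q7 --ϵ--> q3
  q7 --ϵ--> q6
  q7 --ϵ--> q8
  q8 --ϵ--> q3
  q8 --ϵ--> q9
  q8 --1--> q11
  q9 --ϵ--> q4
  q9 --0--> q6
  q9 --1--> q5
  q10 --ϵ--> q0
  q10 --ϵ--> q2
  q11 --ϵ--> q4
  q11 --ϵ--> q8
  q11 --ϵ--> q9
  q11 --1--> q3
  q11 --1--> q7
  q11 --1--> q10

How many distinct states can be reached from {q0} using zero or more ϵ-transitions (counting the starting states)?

5

Start with {q0}.
From q0 via ϵ: add q4.
From q4 via ϵ: add q8.
From q8 via ϵ: add q3, q9.
ϵ-closure = {q0, q3, q4, q8, q9}, which has 5 states.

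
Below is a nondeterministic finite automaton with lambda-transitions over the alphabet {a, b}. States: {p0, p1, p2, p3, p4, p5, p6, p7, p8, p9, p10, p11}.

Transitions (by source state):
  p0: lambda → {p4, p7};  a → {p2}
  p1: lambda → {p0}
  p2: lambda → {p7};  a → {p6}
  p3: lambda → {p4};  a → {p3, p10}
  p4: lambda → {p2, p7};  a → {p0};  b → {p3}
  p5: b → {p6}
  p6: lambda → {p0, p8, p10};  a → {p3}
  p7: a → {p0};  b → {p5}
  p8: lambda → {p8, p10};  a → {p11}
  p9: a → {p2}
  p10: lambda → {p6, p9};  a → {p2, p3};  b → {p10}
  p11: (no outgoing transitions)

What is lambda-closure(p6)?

{p0, p2, p4, p6, p7, p8, p9, p10}

Start with {p6}.
From p6 via lambda: add p0, p8, p10.
From p0 via lambda: add p4, p7.
From p10 via lambda: add p9.
From p4 via lambda: add p2.
No new states can be added; the closed set is {p0, p2, p4, p6, p7, p8, p9, p10}.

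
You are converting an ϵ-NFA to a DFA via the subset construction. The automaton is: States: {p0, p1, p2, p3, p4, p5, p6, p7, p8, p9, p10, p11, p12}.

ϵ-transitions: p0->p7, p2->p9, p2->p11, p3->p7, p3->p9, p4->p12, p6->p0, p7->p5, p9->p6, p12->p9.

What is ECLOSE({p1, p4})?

Start with {p1, p4}.
From p4 via ϵ: add p12.
From p12 via ϵ: add p9.
From p9 via ϵ: add p6.
From p6 via ϵ: add p0.
From p0 via ϵ: add p7.
From p7 via ϵ: add p5.
No new states can be added; the closed set is {p0, p1, p4, p5, p6, p7, p9, p12}.

{p0, p1, p4, p5, p6, p7, p9, p12}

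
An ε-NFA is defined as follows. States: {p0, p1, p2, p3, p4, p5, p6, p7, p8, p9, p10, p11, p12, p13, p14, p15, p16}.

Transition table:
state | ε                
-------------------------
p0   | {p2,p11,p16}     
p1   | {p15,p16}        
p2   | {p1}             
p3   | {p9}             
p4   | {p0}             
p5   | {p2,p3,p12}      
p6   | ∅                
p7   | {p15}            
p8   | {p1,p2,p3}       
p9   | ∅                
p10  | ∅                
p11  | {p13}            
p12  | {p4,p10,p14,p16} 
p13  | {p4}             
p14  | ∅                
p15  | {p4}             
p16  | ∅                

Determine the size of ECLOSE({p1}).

Start with {p1}.
From p1 via ε: add p15, p16.
From p15 via ε: add p4.
From p4 via ε: add p0.
From p0 via ε: add p2, p11.
From p11 via ε: add p13.
ε-closure = {p0, p1, p2, p4, p11, p13, p15, p16}, which has 8 states.

8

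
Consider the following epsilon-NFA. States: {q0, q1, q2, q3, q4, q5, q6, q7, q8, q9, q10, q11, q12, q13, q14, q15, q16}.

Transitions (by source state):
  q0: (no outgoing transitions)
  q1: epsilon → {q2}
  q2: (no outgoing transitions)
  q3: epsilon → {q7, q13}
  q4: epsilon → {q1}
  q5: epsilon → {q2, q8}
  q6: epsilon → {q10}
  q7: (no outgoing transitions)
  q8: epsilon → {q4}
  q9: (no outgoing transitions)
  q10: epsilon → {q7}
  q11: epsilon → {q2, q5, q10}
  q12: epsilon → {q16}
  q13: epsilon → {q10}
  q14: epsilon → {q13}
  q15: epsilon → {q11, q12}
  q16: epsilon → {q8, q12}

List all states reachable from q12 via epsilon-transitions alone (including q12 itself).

{q1, q2, q4, q8, q12, q16}

Start with {q12}.
From q12 via epsilon: add q16.
From q16 via epsilon: add q8.
From q8 via epsilon: add q4.
From q4 via epsilon: add q1.
From q1 via epsilon: add q2.
No new states can be added; the closed set is {q1, q2, q4, q8, q12, q16}.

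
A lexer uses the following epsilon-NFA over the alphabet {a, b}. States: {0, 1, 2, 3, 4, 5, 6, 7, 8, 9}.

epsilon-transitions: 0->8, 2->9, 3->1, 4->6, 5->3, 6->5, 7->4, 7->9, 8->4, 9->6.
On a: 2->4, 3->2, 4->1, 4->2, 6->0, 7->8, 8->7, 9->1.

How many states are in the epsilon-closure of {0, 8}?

7

Start with {0, 8}.
From 8 via epsilon: add 4.
From 4 via epsilon: add 6.
From 6 via epsilon: add 5.
From 5 via epsilon: add 3.
From 3 via epsilon: add 1.
epsilon-closure = {0, 1, 3, 4, 5, 6, 8}, which has 7 states.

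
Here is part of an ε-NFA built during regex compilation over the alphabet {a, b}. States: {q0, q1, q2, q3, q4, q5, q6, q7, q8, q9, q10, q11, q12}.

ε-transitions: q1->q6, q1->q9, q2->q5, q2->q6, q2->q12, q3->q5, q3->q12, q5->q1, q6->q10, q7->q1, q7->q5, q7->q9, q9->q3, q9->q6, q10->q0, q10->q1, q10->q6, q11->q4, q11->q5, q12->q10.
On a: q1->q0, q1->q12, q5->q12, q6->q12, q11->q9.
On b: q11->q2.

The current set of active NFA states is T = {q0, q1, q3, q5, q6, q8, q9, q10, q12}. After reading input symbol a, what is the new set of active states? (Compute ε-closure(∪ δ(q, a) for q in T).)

{q0, q1, q3, q5, q6, q9, q10, q12}

q1 on a → {q0, q12}.
q5 on a → {q12}.
q6 on a → {q12}.
No a-transition from q0, q3, q8, q9, q10, q12.
Union after reading a: {q0, q12}.
Now take the ε-closure:
From q12 via ε: add q10.
From q10 via ε: add q1, q6.
From q1 via ε: add q9.
From q9 via ε: add q3.
From q3 via ε: add q5.
No new states can be added; the closed set is {q0, q1, q3, q5, q6, q9, q10, q12}.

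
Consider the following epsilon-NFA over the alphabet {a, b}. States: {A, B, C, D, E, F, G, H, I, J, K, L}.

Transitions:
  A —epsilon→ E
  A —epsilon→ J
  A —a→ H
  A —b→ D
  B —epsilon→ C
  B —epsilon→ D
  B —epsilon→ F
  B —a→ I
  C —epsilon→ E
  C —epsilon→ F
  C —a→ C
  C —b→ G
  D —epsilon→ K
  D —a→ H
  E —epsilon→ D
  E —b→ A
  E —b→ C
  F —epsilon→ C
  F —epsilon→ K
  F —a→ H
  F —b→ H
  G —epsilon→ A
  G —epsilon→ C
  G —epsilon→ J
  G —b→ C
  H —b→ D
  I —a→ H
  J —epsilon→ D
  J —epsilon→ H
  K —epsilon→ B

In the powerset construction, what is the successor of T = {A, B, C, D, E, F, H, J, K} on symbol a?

A on a → {H}.
B on a → {I}.
C on a → {C}.
D on a → {H}.
F on a → {H}.
No a-transition from E, H, J, K.
Union after reading a: {C, H, I}.
Now take the epsilon-closure:
From C via epsilon: add E, F.
From E via epsilon: add D.
From F via epsilon: add K.
From K via epsilon: add B.
No new states can be added; the closed set is {B, C, D, E, F, H, I, K}.

{B, C, D, E, F, H, I, K}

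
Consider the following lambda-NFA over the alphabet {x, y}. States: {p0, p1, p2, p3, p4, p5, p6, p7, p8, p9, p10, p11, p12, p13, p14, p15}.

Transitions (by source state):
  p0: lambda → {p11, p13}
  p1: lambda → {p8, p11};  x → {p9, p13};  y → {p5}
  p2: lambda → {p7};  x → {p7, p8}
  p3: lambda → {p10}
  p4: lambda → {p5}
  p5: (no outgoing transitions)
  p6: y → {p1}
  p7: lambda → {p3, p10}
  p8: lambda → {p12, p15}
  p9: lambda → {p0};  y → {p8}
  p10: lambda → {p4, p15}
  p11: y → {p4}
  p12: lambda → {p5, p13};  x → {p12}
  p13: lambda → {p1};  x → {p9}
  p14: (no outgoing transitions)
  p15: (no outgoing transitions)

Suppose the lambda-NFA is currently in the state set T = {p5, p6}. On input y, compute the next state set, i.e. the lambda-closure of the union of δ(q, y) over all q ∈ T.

{p1, p5, p8, p11, p12, p13, p15}

p6 on y → {p1}.
No y-transition from p5.
Union after reading y: {p1}.
Now take the lambda-closure:
From p1 via lambda: add p8, p11.
From p8 via lambda: add p12, p15.
From p12 via lambda: add p5, p13.
No new states can be added; the closed set is {p1, p5, p8, p11, p12, p13, p15}.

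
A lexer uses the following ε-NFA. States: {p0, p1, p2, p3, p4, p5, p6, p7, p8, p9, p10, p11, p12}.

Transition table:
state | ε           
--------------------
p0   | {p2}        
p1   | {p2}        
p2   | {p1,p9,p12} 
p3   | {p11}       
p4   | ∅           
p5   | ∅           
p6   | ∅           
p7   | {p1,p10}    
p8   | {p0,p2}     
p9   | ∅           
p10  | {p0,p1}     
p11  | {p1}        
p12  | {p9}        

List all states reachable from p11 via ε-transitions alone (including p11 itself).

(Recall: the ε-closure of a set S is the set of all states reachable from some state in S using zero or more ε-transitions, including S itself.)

Start with {p11}.
From p11 via ε: add p1.
From p1 via ε: add p2.
From p2 via ε: add p9, p12.
No new states can be added; the closed set is {p1, p2, p9, p11, p12}.

{p1, p2, p9, p11, p12}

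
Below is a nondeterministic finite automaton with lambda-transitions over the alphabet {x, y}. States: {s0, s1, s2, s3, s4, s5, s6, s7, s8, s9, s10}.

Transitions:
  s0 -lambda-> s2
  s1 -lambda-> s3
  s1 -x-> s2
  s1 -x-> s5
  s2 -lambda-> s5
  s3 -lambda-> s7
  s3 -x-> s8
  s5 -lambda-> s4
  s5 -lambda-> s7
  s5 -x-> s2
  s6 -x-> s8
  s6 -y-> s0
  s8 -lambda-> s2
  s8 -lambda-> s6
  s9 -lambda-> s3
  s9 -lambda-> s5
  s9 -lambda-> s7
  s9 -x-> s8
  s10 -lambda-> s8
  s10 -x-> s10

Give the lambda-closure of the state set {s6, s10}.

{s2, s4, s5, s6, s7, s8, s10}

Start with {s6, s10}.
From s10 via lambda: add s8.
From s8 via lambda: add s2.
From s2 via lambda: add s5.
From s5 via lambda: add s4, s7.
No new states can be added; the closed set is {s2, s4, s5, s6, s7, s8, s10}.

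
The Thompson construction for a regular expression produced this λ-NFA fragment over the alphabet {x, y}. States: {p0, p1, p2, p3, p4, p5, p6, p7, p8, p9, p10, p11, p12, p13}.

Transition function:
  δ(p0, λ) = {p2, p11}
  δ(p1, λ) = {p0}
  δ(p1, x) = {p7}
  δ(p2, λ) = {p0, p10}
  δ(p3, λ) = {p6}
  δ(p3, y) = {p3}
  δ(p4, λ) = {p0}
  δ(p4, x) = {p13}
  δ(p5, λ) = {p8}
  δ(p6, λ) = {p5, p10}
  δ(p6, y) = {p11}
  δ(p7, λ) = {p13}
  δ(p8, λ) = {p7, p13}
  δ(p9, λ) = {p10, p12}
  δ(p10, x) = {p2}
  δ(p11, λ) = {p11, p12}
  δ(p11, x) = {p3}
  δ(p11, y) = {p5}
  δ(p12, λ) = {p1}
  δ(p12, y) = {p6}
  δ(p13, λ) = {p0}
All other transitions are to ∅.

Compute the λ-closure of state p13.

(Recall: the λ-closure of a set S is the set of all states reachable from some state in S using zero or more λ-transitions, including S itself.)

Start with {p13}.
From p13 via λ: add p0.
From p0 via λ: add p2, p11.
From p2 via λ: add p10.
From p11 via λ: add p12.
From p12 via λ: add p1.
No new states can be added; the closed set is {p0, p1, p2, p10, p11, p12, p13}.

{p0, p1, p2, p10, p11, p12, p13}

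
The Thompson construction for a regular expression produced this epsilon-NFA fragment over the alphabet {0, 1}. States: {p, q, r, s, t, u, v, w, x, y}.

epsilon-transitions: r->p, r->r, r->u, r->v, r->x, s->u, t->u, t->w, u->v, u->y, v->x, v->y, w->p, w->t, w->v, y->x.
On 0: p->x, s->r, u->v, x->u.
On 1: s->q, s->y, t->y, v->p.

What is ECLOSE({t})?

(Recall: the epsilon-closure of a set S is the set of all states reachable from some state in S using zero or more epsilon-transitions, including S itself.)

{p, t, u, v, w, x, y}

Start with {t}.
From t via epsilon: add u, w.
From u via epsilon: add v, y.
From w via epsilon: add p.
From v via epsilon: add x.
No new states can be added; the closed set is {p, t, u, v, w, x, y}.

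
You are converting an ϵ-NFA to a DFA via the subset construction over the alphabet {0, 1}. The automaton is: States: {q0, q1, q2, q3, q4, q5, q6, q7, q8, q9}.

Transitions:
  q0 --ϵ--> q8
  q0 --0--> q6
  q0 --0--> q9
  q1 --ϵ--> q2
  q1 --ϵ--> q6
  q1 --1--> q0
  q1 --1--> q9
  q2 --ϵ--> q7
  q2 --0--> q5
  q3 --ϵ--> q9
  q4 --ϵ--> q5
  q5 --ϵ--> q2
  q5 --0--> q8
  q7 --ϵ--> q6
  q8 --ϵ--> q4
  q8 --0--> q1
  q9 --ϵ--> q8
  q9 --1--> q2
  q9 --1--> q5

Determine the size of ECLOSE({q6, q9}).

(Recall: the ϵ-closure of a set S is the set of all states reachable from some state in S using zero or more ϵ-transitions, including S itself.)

Start with {q6, q9}.
From q9 via ϵ: add q8.
From q8 via ϵ: add q4.
From q4 via ϵ: add q5.
From q5 via ϵ: add q2.
From q2 via ϵ: add q7.
ϵ-closure = {q2, q4, q5, q6, q7, q8, q9}, which has 7 states.

7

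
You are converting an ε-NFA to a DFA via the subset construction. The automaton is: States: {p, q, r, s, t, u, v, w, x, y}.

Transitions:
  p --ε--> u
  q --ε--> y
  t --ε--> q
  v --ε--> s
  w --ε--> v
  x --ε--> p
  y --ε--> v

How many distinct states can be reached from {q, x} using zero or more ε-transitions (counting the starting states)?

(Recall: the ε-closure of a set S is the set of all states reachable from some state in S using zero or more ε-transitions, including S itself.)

Start with {q, x}.
From q via ε: add y.
From x via ε: add p.
From p via ε: add u.
From y via ε: add v.
From v via ε: add s.
ε-closure = {p, q, s, u, v, x, y}, which has 7 states.

7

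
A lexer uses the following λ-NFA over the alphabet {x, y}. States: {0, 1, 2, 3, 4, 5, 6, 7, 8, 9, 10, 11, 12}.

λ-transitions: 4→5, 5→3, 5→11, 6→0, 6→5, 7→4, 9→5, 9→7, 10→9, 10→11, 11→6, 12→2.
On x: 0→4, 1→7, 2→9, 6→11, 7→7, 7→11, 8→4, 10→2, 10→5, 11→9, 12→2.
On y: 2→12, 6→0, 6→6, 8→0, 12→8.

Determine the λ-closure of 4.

{0, 3, 4, 5, 6, 11}

Start with {4}.
From 4 via λ: add 5.
From 5 via λ: add 3, 11.
From 11 via λ: add 6.
From 6 via λ: add 0.
No new states can be added; the closed set is {0, 3, 4, 5, 6, 11}.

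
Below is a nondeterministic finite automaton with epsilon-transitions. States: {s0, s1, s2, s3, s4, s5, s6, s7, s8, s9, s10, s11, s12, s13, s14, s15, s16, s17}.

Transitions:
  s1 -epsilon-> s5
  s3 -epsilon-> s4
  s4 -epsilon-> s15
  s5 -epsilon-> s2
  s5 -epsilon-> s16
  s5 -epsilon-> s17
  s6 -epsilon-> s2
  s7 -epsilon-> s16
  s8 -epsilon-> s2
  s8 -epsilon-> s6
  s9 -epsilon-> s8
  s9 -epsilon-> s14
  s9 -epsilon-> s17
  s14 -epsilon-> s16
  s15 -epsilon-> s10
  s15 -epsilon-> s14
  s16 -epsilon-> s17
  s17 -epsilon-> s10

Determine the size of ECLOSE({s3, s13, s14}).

Start with {s3, s13, s14}.
From s3 via epsilon: add s4.
From s14 via epsilon: add s16.
From s4 via epsilon: add s15.
From s16 via epsilon: add s17.
From s15 via epsilon: add s10.
epsilon-closure = {s3, s4, s10, s13, s14, s15, s16, s17}, which has 8 states.

8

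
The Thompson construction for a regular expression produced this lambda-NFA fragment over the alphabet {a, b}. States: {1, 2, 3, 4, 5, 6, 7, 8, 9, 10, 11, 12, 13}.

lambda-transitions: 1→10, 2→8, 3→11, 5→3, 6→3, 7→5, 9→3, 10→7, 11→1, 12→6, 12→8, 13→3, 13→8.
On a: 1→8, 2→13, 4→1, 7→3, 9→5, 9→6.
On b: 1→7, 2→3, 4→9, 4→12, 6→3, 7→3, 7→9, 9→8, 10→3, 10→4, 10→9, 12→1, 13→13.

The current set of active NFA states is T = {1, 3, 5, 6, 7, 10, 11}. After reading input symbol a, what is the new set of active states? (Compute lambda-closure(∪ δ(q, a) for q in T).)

{1, 3, 5, 7, 8, 10, 11}

1 on a → {8}.
7 on a → {3}.
No a-transition from 3, 5, 6, 10, 11.
Union after reading a: {3, 8}.
Now take the lambda-closure:
From 3 via lambda: add 11.
From 11 via lambda: add 1.
From 1 via lambda: add 10.
From 10 via lambda: add 7.
From 7 via lambda: add 5.
No new states can be added; the closed set is {1, 3, 5, 7, 8, 10, 11}.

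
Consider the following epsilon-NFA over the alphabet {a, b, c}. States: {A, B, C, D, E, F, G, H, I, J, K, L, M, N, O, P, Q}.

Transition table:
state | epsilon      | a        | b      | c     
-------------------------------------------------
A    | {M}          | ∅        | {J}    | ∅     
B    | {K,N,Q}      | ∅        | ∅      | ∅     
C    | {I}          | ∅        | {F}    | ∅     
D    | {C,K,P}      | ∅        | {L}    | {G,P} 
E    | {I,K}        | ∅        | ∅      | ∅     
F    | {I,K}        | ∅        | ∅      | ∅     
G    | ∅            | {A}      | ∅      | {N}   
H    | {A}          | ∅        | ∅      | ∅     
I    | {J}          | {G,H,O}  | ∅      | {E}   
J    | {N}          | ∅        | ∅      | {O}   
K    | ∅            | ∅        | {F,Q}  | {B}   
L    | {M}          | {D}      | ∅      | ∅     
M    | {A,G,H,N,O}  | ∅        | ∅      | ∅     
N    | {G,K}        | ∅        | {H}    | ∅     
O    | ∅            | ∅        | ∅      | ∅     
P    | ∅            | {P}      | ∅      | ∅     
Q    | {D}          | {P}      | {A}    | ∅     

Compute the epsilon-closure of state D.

{C, D, G, I, J, K, N, P}

Start with {D}.
From D via epsilon: add C, K, P.
From C via epsilon: add I.
From I via epsilon: add J.
From J via epsilon: add N.
From N via epsilon: add G.
No new states can be added; the closed set is {C, D, G, I, J, K, N, P}.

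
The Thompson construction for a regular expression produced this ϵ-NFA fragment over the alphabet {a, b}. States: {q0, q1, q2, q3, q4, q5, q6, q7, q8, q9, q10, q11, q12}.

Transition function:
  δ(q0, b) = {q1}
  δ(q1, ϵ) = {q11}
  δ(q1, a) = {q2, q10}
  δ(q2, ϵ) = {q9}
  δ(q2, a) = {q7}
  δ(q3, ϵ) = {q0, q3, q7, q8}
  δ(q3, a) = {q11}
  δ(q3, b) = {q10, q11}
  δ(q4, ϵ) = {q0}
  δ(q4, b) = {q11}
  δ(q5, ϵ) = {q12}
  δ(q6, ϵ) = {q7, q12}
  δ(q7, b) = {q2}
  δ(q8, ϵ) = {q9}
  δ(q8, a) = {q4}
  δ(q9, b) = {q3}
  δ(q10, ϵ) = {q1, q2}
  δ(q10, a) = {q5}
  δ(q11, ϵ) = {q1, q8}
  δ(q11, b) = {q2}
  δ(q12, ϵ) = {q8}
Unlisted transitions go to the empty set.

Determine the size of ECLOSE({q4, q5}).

6

Start with {q4, q5}.
From q4 via ϵ: add q0.
From q5 via ϵ: add q12.
From q12 via ϵ: add q8.
From q8 via ϵ: add q9.
ϵ-closure = {q0, q4, q5, q8, q9, q12}, which has 6 states.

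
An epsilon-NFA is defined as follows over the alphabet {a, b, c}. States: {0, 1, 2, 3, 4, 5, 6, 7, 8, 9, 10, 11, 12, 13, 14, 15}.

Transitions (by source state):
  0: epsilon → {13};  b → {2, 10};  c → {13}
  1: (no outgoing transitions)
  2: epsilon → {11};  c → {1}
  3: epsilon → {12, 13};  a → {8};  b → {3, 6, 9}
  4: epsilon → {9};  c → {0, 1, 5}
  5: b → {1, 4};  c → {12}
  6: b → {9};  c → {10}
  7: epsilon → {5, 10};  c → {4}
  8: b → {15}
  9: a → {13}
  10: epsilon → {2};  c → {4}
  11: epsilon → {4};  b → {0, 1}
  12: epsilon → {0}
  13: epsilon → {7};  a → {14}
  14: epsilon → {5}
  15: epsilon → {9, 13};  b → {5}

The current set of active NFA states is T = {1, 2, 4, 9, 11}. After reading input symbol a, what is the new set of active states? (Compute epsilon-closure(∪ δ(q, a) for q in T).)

9 on a → {13}.
No a-transition from 1, 2, 4, 11.
Union after reading a: {13}.
Now take the epsilon-closure:
From 13 via epsilon: add 7.
From 7 via epsilon: add 5, 10.
From 10 via epsilon: add 2.
From 2 via epsilon: add 11.
From 11 via epsilon: add 4.
From 4 via epsilon: add 9.
No new states can be added; the closed set is {2, 4, 5, 7, 9, 10, 11, 13}.

{2, 4, 5, 7, 9, 10, 11, 13}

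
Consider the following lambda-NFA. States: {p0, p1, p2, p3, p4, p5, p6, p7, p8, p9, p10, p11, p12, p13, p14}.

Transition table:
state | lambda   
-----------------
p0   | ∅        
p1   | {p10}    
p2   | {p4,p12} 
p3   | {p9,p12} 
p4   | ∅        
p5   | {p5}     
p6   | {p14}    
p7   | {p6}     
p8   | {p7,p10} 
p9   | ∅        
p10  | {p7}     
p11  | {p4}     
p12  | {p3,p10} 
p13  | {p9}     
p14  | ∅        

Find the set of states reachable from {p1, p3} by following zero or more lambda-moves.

{p1, p3, p6, p7, p9, p10, p12, p14}

Start with {p1, p3}.
From p1 via lambda: add p10.
From p3 via lambda: add p9, p12.
From p10 via lambda: add p7.
From p7 via lambda: add p6.
From p6 via lambda: add p14.
No new states can be added; the closed set is {p1, p3, p6, p7, p9, p10, p12, p14}.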